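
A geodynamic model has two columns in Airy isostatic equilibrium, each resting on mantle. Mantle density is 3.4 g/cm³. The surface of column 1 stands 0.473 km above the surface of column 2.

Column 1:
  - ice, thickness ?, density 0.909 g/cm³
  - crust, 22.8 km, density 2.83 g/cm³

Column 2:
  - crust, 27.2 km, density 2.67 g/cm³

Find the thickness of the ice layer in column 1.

Take the compensation level at the base of the deeper column (depth z_c below the surface of column 1) and equate Σ ρ_i t_i down to z_c; mantle fills any gap and the z_c terms cancel.
Column 1: x×0.909 + 22.8×2.83 + (z_c − 22.8 − x)×3.4
Column 2: 0.473×0 + 27.2×2.67 + (z_c − 0.473 − 27.2)×3.4
The z_c×3.4 term appears on both sides and cancels. Collect the known terms of each column as K = Σ(ρt)_known − 3.4 × (depth of known layers): K_1 = 64.524 − 3.4×22.8 = −12.996; K_2 = 72.624 − 3.4×(0.473 + 27.2) = −21.4642.
Balance: K_1 − x×(3.4 − 0.909) = K_2, so x = (K_1 − K_2)/(3.4 − 0.909) = 8.4682/2.491 = 3.4 km.

3.4 km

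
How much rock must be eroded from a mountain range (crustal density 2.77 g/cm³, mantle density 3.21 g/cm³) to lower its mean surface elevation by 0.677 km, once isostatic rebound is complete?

4.94 km

Net drop Δ = e − u = e − e ρ_c/ρ_m = e (ρ_m − ρ_c)/ρ_m.
e = Δ ρ_m/(ρ_m − ρ_c) = 0.677 km × 3.21/0.44 = 4.94 km.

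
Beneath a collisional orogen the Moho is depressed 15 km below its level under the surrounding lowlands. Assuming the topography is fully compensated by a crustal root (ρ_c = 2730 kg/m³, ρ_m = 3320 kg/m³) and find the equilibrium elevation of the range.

Equating mass per unit area of the two columns: ρ_c h = (ρ_m − ρ_c) r.
h = r (ρ_m − ρ_c) / ρ_c = 15 km × (3320 − 2730) / 2730 = 3.24 km.

3.24 km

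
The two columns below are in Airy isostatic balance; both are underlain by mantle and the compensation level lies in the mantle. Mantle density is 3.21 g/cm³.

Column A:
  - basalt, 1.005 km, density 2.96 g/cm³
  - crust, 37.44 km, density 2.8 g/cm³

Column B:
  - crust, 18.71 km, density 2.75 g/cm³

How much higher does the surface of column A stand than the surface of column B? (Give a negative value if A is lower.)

2.18 km

For any compensation level in the mantle, the mantle terms cancel and isostasy reduces to e = (Σt_A − Σt_B) − (Σ(ρt)_A − Σ(ρt)_B) / ρ_m.
Σt_A = 38.445 km; Σt_B = 18.71 km; Σ(ρt)_A = 107.8068; Σ(ρt)_B = 51.4525 (in km·g/cm³).
e = (38.445 − 18.71) − (107.8068 − 51.4525) / 3.21 = 2.18 km.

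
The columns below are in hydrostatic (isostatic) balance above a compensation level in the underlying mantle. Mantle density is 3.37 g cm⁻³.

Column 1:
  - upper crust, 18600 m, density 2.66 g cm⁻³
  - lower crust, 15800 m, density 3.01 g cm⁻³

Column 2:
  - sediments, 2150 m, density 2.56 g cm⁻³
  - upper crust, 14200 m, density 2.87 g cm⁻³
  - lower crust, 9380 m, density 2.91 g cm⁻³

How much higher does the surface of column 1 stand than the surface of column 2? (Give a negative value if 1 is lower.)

1700 m

For any compensation level in the mantle, the mantle terms cancel and isostasy reduces to e = (Σt_1 − Σt_2) − (Σ(ρt)_1 − Σ(ρt)_2) / ρ_m.
Σt_1 = 34400 m; Σt_2 = 25730 m; Σ(ρt)_1 = 97034; Σ(ρt)_2 = 73553.8 (in m·g cm⁻³).
e = (34400 − 25730) − (97034 − 73553.8) / 3.37 = 1700 m.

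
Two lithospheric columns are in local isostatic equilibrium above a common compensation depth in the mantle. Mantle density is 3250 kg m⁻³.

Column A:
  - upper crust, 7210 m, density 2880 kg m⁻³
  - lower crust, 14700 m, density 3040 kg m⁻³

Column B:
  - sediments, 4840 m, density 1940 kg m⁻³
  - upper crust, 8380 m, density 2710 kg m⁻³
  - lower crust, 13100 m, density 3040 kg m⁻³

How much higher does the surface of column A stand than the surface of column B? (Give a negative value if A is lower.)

−2420 m

For any compensation level in the mantle, the mantle terms cancel and isostasy reduces to e = (Σt_A − Σt_B) − (Σ(ρt)_A − Σ(ρt)_B) / ρ_m.
Σt_A = 21910 m; Σt_B = 26320 m; Σ(ρt)_A = 65452800; Σ(ρt)_B = 71923400 (in m·kg m⁻³).
e = (21910 − 26320) − (65452800 − 71923400) / 3250 = −2420 m.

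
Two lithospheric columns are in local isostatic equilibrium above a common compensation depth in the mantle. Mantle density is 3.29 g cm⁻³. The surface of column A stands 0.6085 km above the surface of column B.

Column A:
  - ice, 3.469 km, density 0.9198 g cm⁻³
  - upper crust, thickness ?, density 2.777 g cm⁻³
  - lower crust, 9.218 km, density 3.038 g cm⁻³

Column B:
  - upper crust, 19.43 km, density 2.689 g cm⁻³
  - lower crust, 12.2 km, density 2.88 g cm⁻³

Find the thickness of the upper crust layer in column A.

15.9 km

Take the compensation level at the base of the deeper column (depth z_c below the surface of column A) and equate Σ ρ_i t_i down to z_c; mantle fills any gap and the z_c terms cancel.
Column A: 3.469×0.9198 + x×2.777 + 9.218×3.038 + (z_c − 12.687 − x)×3.29
Column B: 0.6085×0 + 19.43×2.689 + 12.2×2.88 + (z_c − 0.6085 − 31.63)×3.29
The z_c×3.29 term appears on both sides and cancels. Collect the known terms of each column as K = Σ(ρt)_known − 3.29 × (depth of known layers): K_A = 31.1950702 − 3.29×12.687 = −10.5451598; K_B = 87.38327 − 3.29×(0.6085 + 31.63) = −18.681395.
Balance: K_A − x×(3.29 − 2.777) = K_B, so x = (K_A − K_B)/(3.29 − 2.777) = 8.13624/0.513 = 15.9 km.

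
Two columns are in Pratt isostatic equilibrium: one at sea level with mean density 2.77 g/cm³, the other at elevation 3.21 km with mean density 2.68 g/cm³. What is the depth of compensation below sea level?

ρ_ref D = ρ (D + h) → D (ρ_ref − ρ) = ρ h.
D = ρ h/(ρ_ref − ρ) = 2.68 × 3.21 km/(2.77 − 2.68) = 95.6 km.

95.6 km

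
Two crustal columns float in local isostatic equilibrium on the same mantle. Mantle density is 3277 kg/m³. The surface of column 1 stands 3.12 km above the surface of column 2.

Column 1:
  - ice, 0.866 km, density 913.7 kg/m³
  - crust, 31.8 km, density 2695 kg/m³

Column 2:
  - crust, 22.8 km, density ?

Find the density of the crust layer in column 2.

Take the compensation level at the base of the deeper column (depth z_c below the surface of column 1) and equate Σ ρ_i t_i down to z_c; mantle fills any gap and the z_c terms cancel.
Column 1: 0.866×913.7 + 31.8×2695 + (z_c − 32.666)×3277
Column 2: 3.12×0 + 22.8×ρ + (z_c − 3.12 − 22.8)×3277
The z_c×3277 term appears on both sides and cancels. Collect the known terms of each column as K = Σ(ρt)_known − 3277 × (depth of known layers): K_1 = 86492.2642 − 3277×32.666 = −20554.2178; K_2 = 0 − 3277×(3.12 + 22.8) = −84939.84.
Balance: K_1 = K_2 + 22.8×ρ, so ρ = (K_1 − K_2)/22.8 = 64385.6/22.8 = 2820 kg/m³.

2820 kg/m³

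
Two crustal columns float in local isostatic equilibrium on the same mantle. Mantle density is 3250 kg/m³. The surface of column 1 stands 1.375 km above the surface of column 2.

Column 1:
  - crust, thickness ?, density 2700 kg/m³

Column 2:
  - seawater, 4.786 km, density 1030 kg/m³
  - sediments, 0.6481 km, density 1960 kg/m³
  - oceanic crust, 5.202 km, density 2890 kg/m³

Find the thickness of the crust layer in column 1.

Take the compensation level at the base of the deeper column (depth z_c below the surface of column 1) and equate Σ ρ_i t_i down to z_c; mantle fills any gap and the z_c terms cancel.
Column 1: x×2700 + (z_c − 0 − x)×3250
Column 2: 1.375×0 + 4.786×1030 + 0.6481×1960 + 5.202×2890 + (z_c − 1.375 − 10.6361)×3250
The z_c×3250 term appears on both sides and cancels. Collect the known terms of each column as K = Σ(ρt)_known − 3250 × (depth of known layers): K_1 = 0 − 3250×0 = 0; K_2 = 21233.636 − 3250×(1.375 + 10.6361) = −17802.439.
Balance: K_1 − x×(3250 − 2700) = K_2, so x = (K_1 − K_2)/(3250 − 2700) = 17802.4/550 = 32.4 km.

32.4 km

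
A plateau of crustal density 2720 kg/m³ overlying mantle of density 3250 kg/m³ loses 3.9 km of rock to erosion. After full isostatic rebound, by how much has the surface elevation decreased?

0.636 km

Rebound u = e ρ_c/ρ_m = 3.9 km × 2720/3250 = 3.264 km.
Net surface drop = e − u = 3.9 km − 3.264 km = e (ρ_m − ρ_c)/ρ_m = 0.636 km.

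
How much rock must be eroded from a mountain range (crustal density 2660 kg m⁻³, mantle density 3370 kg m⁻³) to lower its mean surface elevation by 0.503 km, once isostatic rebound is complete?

Net drop Δ = e − u = e − e ρ_c/ρ_m = e (ρ_m − ρ_c)/ρ_m.
e = Δ ρ_m/(ρ_m − ρ_c) = 0.503 km × 3370/710 = 2.39 km.

2.39 km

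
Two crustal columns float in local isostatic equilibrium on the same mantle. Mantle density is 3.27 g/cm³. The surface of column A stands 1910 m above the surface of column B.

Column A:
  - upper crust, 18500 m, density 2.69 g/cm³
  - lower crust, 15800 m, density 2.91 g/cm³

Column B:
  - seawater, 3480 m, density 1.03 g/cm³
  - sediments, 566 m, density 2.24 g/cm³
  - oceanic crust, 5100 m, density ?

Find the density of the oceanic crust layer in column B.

2.92 g/cm³

Take the compensation level at the base of the deeper column (depth z_c below the surface of column A) and equate Σ ρ_i t_i down to z_c; mantle fills any gap and the z_c terms cancel.
Column A: 18500×2.69 + 15800×2.91 + (z_c − 34300)×3.27
Column B: 1910×0 + 3480×1.03 + 566×2.24 + 5100×ρ + (z_c − 1910 − 9146)×3.27
The z_c×3.27 term appears on both sides and cancels. Collect the known terms of each column as K = Σ(ρt)_known − 3.27 × (depth of known layers): K_A = 95743 − 3.27×34300 = −16418; K_B = 4852.24 − 3.27×(1910 + 9146) = −31300.88.
Balance: K_A = K_B + 5100×ρ, so ρ = (K_A − K_B)/5100 = 14882.9/5100 = 2.92 g/cm³.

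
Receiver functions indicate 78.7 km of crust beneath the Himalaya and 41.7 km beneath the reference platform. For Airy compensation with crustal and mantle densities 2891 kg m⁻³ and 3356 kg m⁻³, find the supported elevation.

5.13 km

Excess crust Δ = 78.7 km − 41.7 km = 37 km, split between elevation h and root r with h + r = Δ.
Airy balance ρ_c h = (ρ_m − ρ_c) r gives r = h ρ_c/(ρ_m − ρ_c), so h (1 + ρ_c/(ρ_m − ρ_c)) = Δ, i.e. h = Δ (ρ_m − ρ_c)/ρ_m.
h = 37 km × 465/3356 = 5.13 km.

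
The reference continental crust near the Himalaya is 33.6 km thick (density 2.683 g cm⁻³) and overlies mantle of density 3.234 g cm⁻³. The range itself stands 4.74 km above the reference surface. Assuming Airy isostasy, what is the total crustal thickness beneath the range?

Root depth r = h ρ_c / (ρ_m − ρ_c) = 4.74 km × 2.683 / 0.551 = 23.08 km.
Total thickness = T + h + r = 33.6 km + 4.74 km + 23.08 km = 61.4 km.

61.4 km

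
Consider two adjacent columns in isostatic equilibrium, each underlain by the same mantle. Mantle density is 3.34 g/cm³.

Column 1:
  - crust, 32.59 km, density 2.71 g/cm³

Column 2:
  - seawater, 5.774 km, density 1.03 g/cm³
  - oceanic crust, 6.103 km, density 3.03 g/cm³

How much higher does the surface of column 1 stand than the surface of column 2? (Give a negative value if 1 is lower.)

1.59 km

For any compensation level in the mantle, the mantle terms cancel and isostasy reduces to e = (Σt_1 − Σt_2) − (Σ(ρt)_1 − Σ(ρt)_2) / ρ_m.
Σt_1 = 32.59 km; Σt_2 = 11.877 km; Σ(ρt)_1 = 88.3189; Σ(ρt)_2 = 24.43931 (in km·g/cm³).
e = (32.59 − 11.877) − (88.3189 − 24.43931) / 3.34 = 1.59 km.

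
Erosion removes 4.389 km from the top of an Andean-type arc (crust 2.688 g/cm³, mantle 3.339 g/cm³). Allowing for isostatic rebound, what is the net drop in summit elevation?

Rebound u = e ρ_c/ρ_m = 4.389 km × 2.688/3.339 = 3.533 km.
Net surface drop = e − u = 4.389 km − 3.533 km = e (ρ_m − ρ_c)/ρ_m = 0.856 km.

0.856 km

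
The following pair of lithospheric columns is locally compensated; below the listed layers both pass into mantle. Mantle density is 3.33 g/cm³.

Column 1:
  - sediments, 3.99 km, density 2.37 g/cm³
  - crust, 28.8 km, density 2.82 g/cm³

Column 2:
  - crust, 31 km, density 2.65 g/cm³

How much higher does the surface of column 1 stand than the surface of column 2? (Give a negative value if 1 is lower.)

−0.769 km

For any compensation level in the mantle, the mantle terms cancel and isostasy reduces to e = (Σt_1 − Σt_2) − (Σ(ρt)_1 − Σ(ρt)_2) / ρ_m.
Σt_1 = 32.79 km; Σt_2 = 31 km; Σ(ρt)_1 = 90.6723; Σ(ρt)_2 = 82.15 (in km·g/cm³).
e = (32.79 − 31) − (90.6723 − 82.15) / 3.33 = −0.769 km.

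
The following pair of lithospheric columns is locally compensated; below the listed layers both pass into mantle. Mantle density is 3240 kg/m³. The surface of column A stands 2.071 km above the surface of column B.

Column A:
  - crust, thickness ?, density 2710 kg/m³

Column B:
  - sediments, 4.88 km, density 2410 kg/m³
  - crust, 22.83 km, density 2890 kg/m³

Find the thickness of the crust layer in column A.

35.4 km

Take the compensation level at the base of the deeper column (depth z_c below the surface of column A) and equate Σ ρ_i t_i down to z_c; mantle fills any gap and the z_c terms cancel.
Column A: x×2710 + (z_c − 0 − x)×3240
Column B: 2.071×0 + 4.88×2410 + 22.83×2890 + (z_c − 2.071 − 27.71)×3240
The z_c×3240 term appears on both sides and cancels. Collect the known terms of each column as K = Σ(ρt)_known − 3240 × (depth of known layers): K_A = 0 − 3240×0 = 0; K_B = 77739.5 − 3240×(2.071 + 27.71) = −18750.94.
Balance: K_A − x×(3240 − 2710) = K_B, so x = (K_A − K_B)/(3240 − 2710) = 18750.9/530 = 35.4 km.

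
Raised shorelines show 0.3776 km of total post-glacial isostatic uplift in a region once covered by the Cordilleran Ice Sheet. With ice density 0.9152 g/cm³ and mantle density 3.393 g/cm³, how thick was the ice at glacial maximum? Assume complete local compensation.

u = t ρ_ice/ρ_m → t = u ρ_m/ρ_ice = 0.3776 km × 3.393/0.9152 = 1.4 km.

1.4 km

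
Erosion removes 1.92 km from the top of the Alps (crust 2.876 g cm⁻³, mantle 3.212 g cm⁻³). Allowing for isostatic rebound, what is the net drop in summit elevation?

0.201 km

Rebound u = e ρ_c/ρ_m = 1.92 km × 2.876/3.212 = 1.719 km.
Net surface drop = e − u = 1.92 km − 1.719 km = e (ρ_m − ρ_c)/ρ_m = 0.201 km.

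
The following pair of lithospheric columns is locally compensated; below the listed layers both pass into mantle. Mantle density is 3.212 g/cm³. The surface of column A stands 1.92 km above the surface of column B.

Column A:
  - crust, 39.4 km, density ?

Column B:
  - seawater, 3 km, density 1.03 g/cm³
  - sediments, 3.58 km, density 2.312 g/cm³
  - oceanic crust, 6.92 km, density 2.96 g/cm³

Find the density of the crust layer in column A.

2.76 g/cm³

Take the compensation level at the base of the deeper column (depth z_c below the surface of column A) and equate Σ ρ_i t_i down to z_c; mantle fills any gap and the z_c terms cancel.
Column A: 39.4×ρ + (z_c − 39.4)×3.212
Column B: 1.92×0 + 3×1.03 + 3.58×2.312 + 6.92×2.96 + (z_c − 1.92 − 13.5)×3.212
The z_c×3.212 term appears on both sides and cancels. Collect the known terms of each column as K = Σ(ρt)_known − 3.212 × (depth of known layers): K_A = 0 − 3.212×39.4 = −126.5528; K_B = 31.85016 − 3.212×(1.92 + 13.5) = −17.67888.
Balance: K_A + 39.4×ρ = K_B, so ρ = (K_B − K_A)/39.4 = 108.874/39.4 = 2.76 g/cm³.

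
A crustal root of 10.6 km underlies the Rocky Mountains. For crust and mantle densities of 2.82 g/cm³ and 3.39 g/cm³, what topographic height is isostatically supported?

By Archimedes' principle applied to the lithosphere: ρ_c h = (ρ_m − ρ_c) r.
h = r (ρ_m − ρ_c) / ρ_c = 10.6 km × (3.39 − 2.82) / 2.82 = 2.14 km.

2.14 km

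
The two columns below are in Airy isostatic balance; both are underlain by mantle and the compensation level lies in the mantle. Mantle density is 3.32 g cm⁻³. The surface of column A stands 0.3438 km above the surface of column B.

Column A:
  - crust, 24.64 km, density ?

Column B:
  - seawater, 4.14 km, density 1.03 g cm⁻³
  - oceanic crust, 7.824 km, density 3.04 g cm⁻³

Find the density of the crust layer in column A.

2.8 g cm⁻³

Take the compensation level at the base of the deeper column (depth z_c below the surface of column A) and equate Σ ρ_i t_i down to z_c; mantle fills any gap and the z_c terms cancel.
Column A: 24.64×ρ + (z_c − 24.64)×3.32
Column B: 0.3438×0 + 4.14×1.03 + 7.824×3.04 + (z_c − 0.3438 − 11.964)×3.32
The z_c×3.32 term appears on both sides and cancels. Collect the known terms of each column as K = Σ(ρt)_known − 3.32 × (depth of known layers): K_A = 0 − 3.32×24.64 = −81.8048; K_B = 28.04916 − 3.32×(0.3438 + 11.964) = −12.812736.
Balance: K_A + 24.64×ρ = K_B, so ρ = (K_B − K_A)/24.64 = 68.9921/24.64 = 2.8 g cm⁻³.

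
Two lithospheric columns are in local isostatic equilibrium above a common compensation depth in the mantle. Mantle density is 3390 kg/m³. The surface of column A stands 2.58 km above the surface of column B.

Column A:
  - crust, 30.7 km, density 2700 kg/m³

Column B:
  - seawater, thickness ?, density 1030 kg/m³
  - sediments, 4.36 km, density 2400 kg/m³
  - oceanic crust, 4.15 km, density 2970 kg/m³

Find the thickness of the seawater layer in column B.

Take the compensation level at the base of the deeper column (depth z_c below the surface of column A) and equate Σ ρ_i t_i down to z_c; mantle fills any gap and the z_c terms cancel.
Column A: 30.7×2700 + (z_c − 30.7)×3390
Column B: 2.58×0 + x×1030 + 4.36×2400 + 4.15×2970 + (z_c − 2.58 − 8.51 − x)×3390
The z_c×3390 term appears on both sides and cancels. Collect the known terms of each column as K = Σ(ρt)_known − 3390 × (depth of known layers): K_A = 82890 − 3390×30.7 = −21183; K_B = 22789.5 − 3390×(2.58 + 8.51) = −14805.6.
Balance: K_A = K_B − x×(3390 − 1030), so x = (K_B − K_A)/(3390 − 1030) = 6377.4/2360 = 2.7 km.

2.7 km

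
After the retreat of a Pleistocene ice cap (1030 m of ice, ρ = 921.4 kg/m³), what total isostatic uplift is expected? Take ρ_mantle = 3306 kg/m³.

Removing the load lets mantle flow back in; uplift u satisfies ρ_ice t = ρ_m u.
u = t ρ_ice/ρ_m = 1030 m × 921.4/3306 = 287 m.

287 m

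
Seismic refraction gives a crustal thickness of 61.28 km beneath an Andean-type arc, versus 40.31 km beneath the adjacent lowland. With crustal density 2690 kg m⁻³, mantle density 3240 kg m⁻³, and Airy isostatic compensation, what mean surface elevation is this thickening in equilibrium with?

Excess crust Δ = 61.28 km − 40.31 km = 20.97 km, split between elevation h and root r with h + r = Δ.
Airy balance ρ_c h = (ρ_m − ρ_c) r gives r = h ρ_c/(ρ_m − ρ_c), so h (1 + ρ_c/(ρ_m − ρ_c)) = Δ, i.e. h = Δ (ρ_m − ρ_c)/ρ_m.
h = 20.97 km × 550/3240 = 3.56 km.

3.56 km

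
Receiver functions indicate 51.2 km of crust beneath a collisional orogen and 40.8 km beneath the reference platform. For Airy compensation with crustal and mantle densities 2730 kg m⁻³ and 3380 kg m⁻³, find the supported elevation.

2 km

Excess crust Δ = 51.2 km − 40.8 km = 10.4 km, split between elevation h and root r with h + r = Δ.
Airy balance ρ_c h = (ρ_m − ρ_c) r gives r = h ρ_c/(ρ_m − ρ_c), so h (1 + ρ_c/(ρ_m − ρ_c)) = Δ, i.e. h = Δ (ρ_m − ρ_c)/ρ_m.
h = 10.4 km × 650/3380 = 2 km.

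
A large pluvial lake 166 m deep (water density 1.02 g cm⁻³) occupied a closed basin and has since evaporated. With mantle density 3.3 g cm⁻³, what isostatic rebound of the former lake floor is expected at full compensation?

51.3 m

u = d ρ_w/ρ_m = 166 m × 1.02/3.3 = 51.3 m.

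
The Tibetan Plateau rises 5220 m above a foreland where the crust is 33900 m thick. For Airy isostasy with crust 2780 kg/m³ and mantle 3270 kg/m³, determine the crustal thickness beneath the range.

68700 m

Root depth r = h ρ_c / (ρ_m − ρ_c) = 5220 m × 2780 / 490 = 29620 m.
Total thickness = T + h + r = 33900 m + 5220 m + 29620 m = 68700 m.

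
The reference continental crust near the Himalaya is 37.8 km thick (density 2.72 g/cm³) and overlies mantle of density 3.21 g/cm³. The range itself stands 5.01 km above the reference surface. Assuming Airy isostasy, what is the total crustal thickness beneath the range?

70.6 km

Root depth r = h ρ_c / (ρ_m − ρ_c) = 5.01 km × 2.72 / 0.49 = 27.81 km.
Total thickness = T + h + r = 37.8 km + 5.01 km + 27.81 km = 70.6 km.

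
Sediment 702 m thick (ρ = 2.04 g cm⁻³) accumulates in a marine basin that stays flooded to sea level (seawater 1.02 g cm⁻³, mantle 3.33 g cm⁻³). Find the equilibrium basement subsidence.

Submarine loading: the sediment displaces seawater, and the subsidence is in turn flooded, so s (ρ_m − ρ_w) = t (ρ_sed − ρ_w).
s = 702 m × (2.04 − 1.02) / (3.33 − 1.02) = 310 m.

310 m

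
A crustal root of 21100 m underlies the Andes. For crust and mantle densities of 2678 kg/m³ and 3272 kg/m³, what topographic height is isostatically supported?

4680 m

Equating mass per unit area of the two columns: ρ_c h = (ρ_m − ρ_c) r.
h = r (ρ_m − ρ_c) / ρ_c = 21100 m × (3272 − 2678) / 2678 = 4680 m.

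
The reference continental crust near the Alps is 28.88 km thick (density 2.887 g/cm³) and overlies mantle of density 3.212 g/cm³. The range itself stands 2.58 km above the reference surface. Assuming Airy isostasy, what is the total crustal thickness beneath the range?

Root depth r = h ρ_c / (ρ_m − ρ_c) = 2.58 km × 2.887 / 0.325 = 22.92 km.
Total thickness = T + h + r = 28.88 km + 2.58 km + 22.92 km = 54.4 km.

54.4 km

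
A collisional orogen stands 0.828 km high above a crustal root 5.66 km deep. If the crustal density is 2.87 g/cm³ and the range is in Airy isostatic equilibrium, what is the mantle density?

3.29 g/cm³

Airy balance: ρ_c h = (ρ_m − ρ_c) r → ρ_m = ρ_c (1 + h/r).
ρ_m = 2.87 × (1 + 0.828 km/5.66 km) = 3.29 g/cm³.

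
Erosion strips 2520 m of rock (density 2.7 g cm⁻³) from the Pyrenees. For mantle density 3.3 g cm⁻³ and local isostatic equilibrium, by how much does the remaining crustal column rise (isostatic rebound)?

2060 m

Unloading: uplift u = e ρ_c/ρ_m = 2520 m × 2.7/3.3 = 2060 m.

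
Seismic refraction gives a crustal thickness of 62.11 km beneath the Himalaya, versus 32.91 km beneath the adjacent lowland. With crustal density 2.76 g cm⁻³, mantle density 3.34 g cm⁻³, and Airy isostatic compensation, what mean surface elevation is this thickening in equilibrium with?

5.07 km

Excess crust Δ = 62.11 km − 32.91 km = 29.2 km, split between elevation h and root r with h + r = Δ.
Airy balance ρ_c h = (ρ_m − ρ_c) r gives r = h ρ_c/(ρ_m − ρ_c), so h (1 + ρ_c/(ρ_m − ρ_c)) = Δ, i.e. h = Δ (ρ_m − ρ_c)/ρ_m.
h = 29.2 km × 0.58/3.34 = 5.07 km.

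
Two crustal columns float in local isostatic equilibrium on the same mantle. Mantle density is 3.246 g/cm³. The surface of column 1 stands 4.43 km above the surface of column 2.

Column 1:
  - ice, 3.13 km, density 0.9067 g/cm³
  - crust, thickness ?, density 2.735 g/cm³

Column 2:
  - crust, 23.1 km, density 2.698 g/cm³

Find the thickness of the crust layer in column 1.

38.6 km

Take the compensation level at the base of the deeper column (depth z_c below the surface of column 1) and equate Σ ρ_i t_i down to z_c; mantle fills any gap and the z_c terms cancel.
Column 1: 3.13×0.9067 + x×2.735 + (z_c − 3.13 − x)×3.246
Column 2: 4.43×0 + 23.1×2.698 + (z_c − 4.43 − 23.1)×3.246
The z_c×3.246 term appears on both sides and cancels. Collect the known terms of each column as K = Σ(ρt)_known − 3.246 × (depth of known layers): K_1 = 2.837971 − 3.246×3.13 = −7.322009; K_2 = 62.3238 − 3.246×(4.43 + 23.1) = −27.03858.
Balance: K_1 − x×(3.246 − 2.735) = K_2, so x = (K_1 − K_2)/(3.246 − 2.735) = 19.7166/0.511 = 38.6 km.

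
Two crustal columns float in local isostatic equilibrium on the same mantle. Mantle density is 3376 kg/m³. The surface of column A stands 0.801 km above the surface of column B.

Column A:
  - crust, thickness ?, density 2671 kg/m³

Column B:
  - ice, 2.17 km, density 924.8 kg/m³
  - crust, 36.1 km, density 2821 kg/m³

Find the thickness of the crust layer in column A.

Take the compensation level at the base of the deeper column (depth z_c below the surface of column A) and equate Σ ρ_i t_i down to z_c; mantle fills any gap and the z_c terms cancel.
Column A: x×2671 + (z_c − 0 − x)×3376
Column B: 0.801×0 + 2.17×924.8 + 36.1×2821 + (z_c − 0.801 − 38.27)×3376
The z_c×3376 term appears on both sides and cancels. Collect the known terms of each column as K = Σ(ρt)_known − 3376 × (depth of known layers): K_A = 0 − 3376×0 = 0; K_B = 103844.916 − 3376×(0.801 + 38.27) = −28058.78.
Balance: K_A − x×(3376 − 2671) = K_B, so x = (K_A − K_B)/(3376 − 2671) = 28058.8/705 = 39.8 km.

39.8 km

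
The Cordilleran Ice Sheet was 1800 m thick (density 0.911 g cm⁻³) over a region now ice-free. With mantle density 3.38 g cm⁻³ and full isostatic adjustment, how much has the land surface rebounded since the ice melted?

485 m

Removing the load lets mantle flow back in; uplift u satisfies ρ_ice t = ρ_m u.
u = t ρ_ice/ρ_m = 1800 m × 0.911/3.38 = 485 m.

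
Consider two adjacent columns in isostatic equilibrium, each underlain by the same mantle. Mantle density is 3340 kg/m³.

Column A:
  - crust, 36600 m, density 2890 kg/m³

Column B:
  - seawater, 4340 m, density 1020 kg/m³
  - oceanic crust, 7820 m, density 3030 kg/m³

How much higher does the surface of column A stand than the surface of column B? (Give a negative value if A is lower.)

For any compensation level in the mantle, the mantle terms cancel and isostasy reduces to e = (Σt_A − Σt_B) − (Σ(ρt)_A − Σ(ρt)_B) / ρ_m.
Σt_A = 36600 m; Σt_B = 12160 m; Σ(ρt)_A = 105774000; Σ(ρt)_B = 28121400 (in m·kg/m³).
e = (36600 − 12160) − (105774000 − 28121400) / 3340 = 1190 m.

1190 m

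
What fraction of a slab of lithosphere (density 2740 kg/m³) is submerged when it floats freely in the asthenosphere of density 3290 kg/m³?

Submerged fraction = ρ_obj/ρ_fluid = 2740/3290 = 83.3%.

83.3%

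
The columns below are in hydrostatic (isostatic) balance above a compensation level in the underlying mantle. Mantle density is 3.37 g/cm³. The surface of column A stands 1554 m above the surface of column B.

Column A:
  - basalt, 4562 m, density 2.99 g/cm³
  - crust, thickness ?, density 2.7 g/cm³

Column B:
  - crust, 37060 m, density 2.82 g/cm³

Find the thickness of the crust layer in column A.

Take the compensation level at the base of the deeper column (depth z_c below the surface of column A) and equate Σ ρ_i t_i down to z_c; mantle fills any gap and the z_c terms cancel.
Column A: 4562×2.99 + x×2.7 + (z_c − 4562 − x)×3.37
Column B: 1554×0 + 37060×2.82 + (z_c − 1554 − 37060)×3.37
The z_c×3.37 term appears on both sides and cancels. Collect the known terms of each column as K = Σ(ρt)_known − 3.37 × (depth of known layers): K_A = 13640.38 − 3.37×4562 = −1733.56; K_B = 104509.2 − 3.37×(1554 + 37060) = −25619.98.
Balance: K_A − x×(3.37 − 2.7) = K_B, so x = (K_A − K_B)/(3.37 − 2.7) = 23886.4/0.67 = 35700 m.

35700 m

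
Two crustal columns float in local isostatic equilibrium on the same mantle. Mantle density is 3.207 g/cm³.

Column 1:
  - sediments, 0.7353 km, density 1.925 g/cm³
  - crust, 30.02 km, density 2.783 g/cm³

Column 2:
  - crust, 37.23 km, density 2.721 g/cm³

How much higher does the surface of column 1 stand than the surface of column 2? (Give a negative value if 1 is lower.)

−1.38 km

For any compensation level in the mantle, the mantle terms cancel and isostasy reduces to e = (Σt_1 − Σt_2) − (Σ(ρt)_1 − Σ(ρt)_2) / ρ_m.
Σt_1 = 30.7553 km; Σt_2 = 37.23 km; Σ(ρt)_1 = 84.9611125; Σ(ρt)_2 = 101.30283 (in km·g/cm³).
e = (30.7553 − 37.23) − (84.9611125 − 101.30283) / 3.207 = −1.38 km.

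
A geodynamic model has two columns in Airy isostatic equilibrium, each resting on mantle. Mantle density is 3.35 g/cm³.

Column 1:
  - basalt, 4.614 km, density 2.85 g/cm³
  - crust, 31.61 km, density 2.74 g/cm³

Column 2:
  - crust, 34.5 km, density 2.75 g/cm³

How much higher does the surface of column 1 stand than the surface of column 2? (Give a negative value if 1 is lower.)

0.265 km

For any compensation level in the mantle, the mantle terms cancel and isostasy reduces to e = (Σt_1 − Σt_2) − (Σ(ρt)_1 − Σ(ρt)_2) / ρ_m.
Σt_1 = 36.224 km; Σt_2 = 34.5 km; Σ(ρt)_1 = 99.7613; Σ(ρt)_2 = 94.875 (in km·g/cm³).
e = (36.224 − 34.5) − (99.7613 − 94.875) / 3.35 = 0.265 km.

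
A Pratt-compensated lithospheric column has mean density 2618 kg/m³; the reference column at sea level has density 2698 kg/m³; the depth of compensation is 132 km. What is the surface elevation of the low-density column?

4.03 km

ρ_ref D = ρ (D + h) → h = D (ρ_ref − ρ)/ρ.
h = 132 km × (2698 − 2618)/2618 = 4.03 km.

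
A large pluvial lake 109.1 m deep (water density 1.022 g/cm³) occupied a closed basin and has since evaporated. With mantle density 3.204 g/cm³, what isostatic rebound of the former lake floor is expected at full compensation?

u = d ρ_w/ρ_m = 109.1 m × 1.022/3.204 = 34.8 m.

34.8 m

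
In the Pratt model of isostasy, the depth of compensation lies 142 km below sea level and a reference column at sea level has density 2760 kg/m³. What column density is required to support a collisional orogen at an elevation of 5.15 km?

2660 kg/m³

Pratt balance: ρ_ref D = ρ (D + h).
ρ = ρ_ref D/(D + h) = 2760 × 142 km/(142 km + 5.15 km) = 2660 kg/m³.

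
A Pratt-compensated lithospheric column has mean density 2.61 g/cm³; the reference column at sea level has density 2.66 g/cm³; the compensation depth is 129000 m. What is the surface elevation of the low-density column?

2470 m

ρ_ref D = ρ (D + h) → h = D (ρ_ref − ρ)/ρ.
h = 129000 m × (2.66 − 2.61)/2.61 = 2470 m.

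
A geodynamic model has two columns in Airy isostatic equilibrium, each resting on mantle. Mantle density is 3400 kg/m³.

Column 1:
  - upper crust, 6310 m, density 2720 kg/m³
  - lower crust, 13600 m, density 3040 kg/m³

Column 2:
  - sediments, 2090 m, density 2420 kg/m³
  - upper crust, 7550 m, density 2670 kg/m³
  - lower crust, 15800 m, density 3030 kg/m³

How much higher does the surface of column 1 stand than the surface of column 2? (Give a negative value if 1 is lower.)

For any compensation level in the mantle, the mantle terms cancel and isostasy reduces to e = (Σt_1 − Σt_2) − (Σ(ρt)_1 − Σ(ρt)_2) / ρ_m.
Σt_1 = 19910 m; Σt_2 = 25440 m; Σ(ρt)_1 = 58507200; Σ(ρt)_2 = 73090300 (in m·kg/m³).
e = (19910 − 25440) − (58507200 − 73090300) / 3400 = −1240 m.

−1240 m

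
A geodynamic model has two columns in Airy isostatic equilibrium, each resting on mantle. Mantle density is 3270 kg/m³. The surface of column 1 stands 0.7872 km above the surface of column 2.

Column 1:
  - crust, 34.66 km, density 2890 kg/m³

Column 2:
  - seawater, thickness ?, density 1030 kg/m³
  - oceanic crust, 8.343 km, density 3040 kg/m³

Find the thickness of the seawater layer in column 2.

3.87 km

Take the compensation level at the base of the deeper column (depth z_c below the surface of column 1) and equate Σ ρ_i t_i down to z_c; mantle fills any gap and the z_c terms cancel.
Column 1: 34.66×2890 + (z_c − 34.66)×3270
Column 2: 0.7872×0 + x×1030 + 8.343×3040 + (z_c − 0.7872 − 8.343 − x)×3270
The z_c×3270 term appears on both sides and cancels. Collect the known terms of each column as K = Σ(ρt)_known − 3270 × (depth of known layers): K_1 = 100167.4 − 3270×34.66 = −13170.8; K_2 = 25362.72 − 3270×(0.7872 + 8.343) = −4493.034.
Balance: K_1 = K_2 − x×(3270 − 1030), so x = (K_2 − K_1)/(3270 − 1030) = 8677.77/2240 = 3.87 km.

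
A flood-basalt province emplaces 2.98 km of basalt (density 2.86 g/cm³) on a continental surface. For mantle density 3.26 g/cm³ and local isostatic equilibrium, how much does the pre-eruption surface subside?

Subaerial loading: s = t ρ_load / ρ_m.
s = 2.98 km × 2.86/3.26 = 2.61 km.

2.61 km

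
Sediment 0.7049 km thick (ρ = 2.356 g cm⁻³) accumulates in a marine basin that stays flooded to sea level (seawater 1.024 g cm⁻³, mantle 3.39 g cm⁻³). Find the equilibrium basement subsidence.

Submarine loading: the sediment displaces seawater, and the subsidence is in turn flooded, so s (ρ_m − ρ_w) = t (ρ_sed − ρ_w).
s = 0.7049 km × (2.356 − 1.024) / (3.39 − 1.024) = 0.397 km.

0.397 km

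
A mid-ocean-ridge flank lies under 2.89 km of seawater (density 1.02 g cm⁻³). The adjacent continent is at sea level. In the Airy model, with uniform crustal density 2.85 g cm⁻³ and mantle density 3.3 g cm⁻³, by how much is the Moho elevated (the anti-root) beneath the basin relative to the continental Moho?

11.8 km

For local isostatic compensation: replacing crust with seawater at the top is compensated by replacing crust with mantle at the base: d (ρ_c − ρ_w) = a (ρ_m − ρ_c).
a = d (ρ_c − ρ_w)/(ρ_m − ρ_c) = 2.89 km × 1.83/0.45 = 11.8 km.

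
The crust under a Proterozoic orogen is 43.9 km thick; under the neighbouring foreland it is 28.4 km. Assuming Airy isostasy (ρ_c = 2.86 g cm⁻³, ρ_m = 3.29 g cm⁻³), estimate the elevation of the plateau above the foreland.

Excess crust Δ = 43.9 km − 28.4 km = 15.5 km, split between elevation h and root r with h + r = Δ.
Airy balance ρ_c h = (ρ_m − ρ_c) r gives r = h ρ_c/(ρ_m − ρ_c), so h (1 + ρ_c/(ρ_m − ρ_c)) = Δ, i.e. h = Δ (ρ_m − ρ_c)/ρ_m.
h = 15.5 km × 0.43/3.29 = 2.03 km.

2.03 km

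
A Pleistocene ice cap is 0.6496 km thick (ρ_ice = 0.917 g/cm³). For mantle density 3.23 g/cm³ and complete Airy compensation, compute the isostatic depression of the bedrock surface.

0.184 km

By Archimedes' principle applied to the lithosphere: the ice load ρ_ice t is balanced by mantle displaced below, ρ_m s.
s = t ρ_ice / ρ_m = 0.6496 km × 0.917/3.23 = 0.184 km.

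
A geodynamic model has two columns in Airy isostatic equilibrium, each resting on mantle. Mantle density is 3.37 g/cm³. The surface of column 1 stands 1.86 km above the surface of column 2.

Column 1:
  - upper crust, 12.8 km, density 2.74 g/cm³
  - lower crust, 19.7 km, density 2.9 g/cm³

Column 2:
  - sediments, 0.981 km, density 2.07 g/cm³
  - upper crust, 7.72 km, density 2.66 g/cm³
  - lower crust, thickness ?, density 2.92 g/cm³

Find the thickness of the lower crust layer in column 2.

9.55 km

Take the compensation level at the base of the deeper column (depth z_c below the surface of column 1) and equate Σ ρ_i t_i down to z_c; mantle fills any gap and the z_c terms cancel.
Column 1: 12.8×2.74 + 19.7×2.9 + (z_c − 32.5)×3.37
Column 2: 1.86×0 + 0.981×2.07 + 7.72×2.66 + x×2.92 + (z_c − 1.86 − 8.701 − x)×3.37
The z_c×3.37 term appears on both sides and cancels. Collect the known terms of each column as K = Σ(ρt)_known − 3.37 × (depth of known layers): K_1 = 92.202 − 3.37×32.5 = −17.323; K_2 = 22.56587 − 3.37×(1.86 + 8.701) = −13.0247.
Balance: K_1 = K_2 − x×(3.37 − 2.92), so x = (K_2 − K_1)/(3.37 − 2.92) = 4.2983/0.45 = 9.55 km.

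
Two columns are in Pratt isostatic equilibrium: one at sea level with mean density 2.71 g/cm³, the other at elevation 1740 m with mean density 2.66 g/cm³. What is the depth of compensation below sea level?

ρ_ref D = ρ (D + h) → D (ρ_ref − ρ) = ρ h.
D = ρ h/(ρ_ref − ρ) = 2.66 × 1740 m/(2.71 − 2.66) = 92600 m.

92600 m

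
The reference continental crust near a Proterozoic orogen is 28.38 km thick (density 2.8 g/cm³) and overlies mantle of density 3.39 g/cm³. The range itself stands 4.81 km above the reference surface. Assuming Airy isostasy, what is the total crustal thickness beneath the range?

Root depth r = h ρ_c / (ρ_m − ρ_c) = 4.81 km × 2.8 / 0.59 = 22.83 km.
Total thickness = T + h + r = 28.38 km + 4.81 km + 22.83 km = 56 km.

56 km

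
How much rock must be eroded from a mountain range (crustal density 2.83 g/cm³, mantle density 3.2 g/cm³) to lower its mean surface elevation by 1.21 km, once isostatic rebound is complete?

Net drop Δ = e − u = e − e ρ_c/ρ_m = e (ρ_m − ρ_c)/ρ_m.
e = Δ ρ_m/(ρ_m − ρ_c) = 1.21 km × 3.2/0.37 = 10.5 km.

10.5 km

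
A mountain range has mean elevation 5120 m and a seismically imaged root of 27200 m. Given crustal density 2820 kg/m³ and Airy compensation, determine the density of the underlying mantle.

Airy balance: ρ_c h = (ρ_m − ρ_c) r → ρ_m = ρ_c (1 + h/r).
ρ_m = 2820 × (1 + 5120 m/27200 m) = 3350 kg/m³.

3350 kg/m³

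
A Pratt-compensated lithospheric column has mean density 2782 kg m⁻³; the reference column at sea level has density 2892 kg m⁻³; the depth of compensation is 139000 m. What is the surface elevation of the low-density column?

5500 m

ρ_ref D = ρ (D + h) → h = D (ρ_ref − ρ)/ρ.
h = 139000 m × (2892 − 2782)/2782 = 5500 m.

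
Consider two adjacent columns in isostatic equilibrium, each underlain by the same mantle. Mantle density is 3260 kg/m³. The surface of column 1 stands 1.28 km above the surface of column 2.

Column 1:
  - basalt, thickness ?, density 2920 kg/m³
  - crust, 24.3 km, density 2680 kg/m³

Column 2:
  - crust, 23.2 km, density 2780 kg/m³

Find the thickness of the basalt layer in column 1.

Take the compensation level at the base of the deeper column (depth z_c below the surface of column 1) and equate Σ ρ_i t_i down to z_c; mantle fills any gap and the z_c terms cancel.
Column 1: x×2920 + 24.3×2680 + (z_c − 24.3 − x)×3260
Column 2: 1.28×0 + 23.2×2780 + (z_c − 1.28 − 23.2)×3260
The z_c×3260 term appears on both sides and cancels. Collect the known terms of each column as K = Σ(ρt)_known − 3260 × (depth of known layers): K_1 = 65124 − 3260×24.3 = −14094; K_2 = 64496 − 3260×(1.28 + 23.2) = −15308.8.
Balance: K_1 − x×(3260 − 2920) = K_2, so x = (K_1 − K_2)/(3260 − 2920) = 1214.8/340 = 3.57 km.

3.57 km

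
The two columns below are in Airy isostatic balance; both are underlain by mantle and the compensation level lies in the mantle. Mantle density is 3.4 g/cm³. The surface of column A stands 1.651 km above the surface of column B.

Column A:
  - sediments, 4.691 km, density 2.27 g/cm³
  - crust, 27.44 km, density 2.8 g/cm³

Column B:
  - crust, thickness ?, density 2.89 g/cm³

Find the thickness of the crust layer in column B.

31.7 km

Take the compensation level at the base of the deeper column (depth z_c below the surface of column A) and equate Σ ρ_i t_i down to z_c; mantle fills any gap and the z_c terms cancel.
Column A: 4.691×2.27 + 27.44×2.8 + (z_c − 32.131)×3.4
Column B: 1.651×0 + x×2.89 + (z_c − 1.651 − 0 − x)×3.4
The z_c×3.4 term appears on both sides and cancels. Collect the known terms of each column as K = Σ(ρt)_known − 3.4 × (depth of known layers): K_A = 87.48057 − 3.4×32.131 = −21.76483; K_B = 0 − 3.4×(1.651 + 0) = −5.6134.
Balance: K_A = K_B − x×(3.4 − 2.89), so x = (K_B − K_A)/(3.4 − 2.89) = 16.1514/0.51 = 31.7 km.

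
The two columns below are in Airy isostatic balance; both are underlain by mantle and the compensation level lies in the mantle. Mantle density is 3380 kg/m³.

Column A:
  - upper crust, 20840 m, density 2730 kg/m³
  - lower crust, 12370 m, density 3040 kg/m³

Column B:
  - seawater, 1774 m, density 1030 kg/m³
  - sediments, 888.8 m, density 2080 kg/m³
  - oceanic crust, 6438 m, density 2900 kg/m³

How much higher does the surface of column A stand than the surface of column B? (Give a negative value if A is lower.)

2760 m

For any compensation level in the mantle, the mantle terms cancel and isostasy reduces to e = (Σt_A − Σt_B) − (Σ(ρt)_A − Σ(ρt)_B) / ρ_m.
Σt_A = 33210 m; Σt_B = 9100.8 m; Σ(ρt)_A = 94498000; Σ(ρt)_B = 22346124 (in m·kg/m³).
e = (33210 − 9100.8) − (94498000 − 22346124) / 3380 = 2760 m.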